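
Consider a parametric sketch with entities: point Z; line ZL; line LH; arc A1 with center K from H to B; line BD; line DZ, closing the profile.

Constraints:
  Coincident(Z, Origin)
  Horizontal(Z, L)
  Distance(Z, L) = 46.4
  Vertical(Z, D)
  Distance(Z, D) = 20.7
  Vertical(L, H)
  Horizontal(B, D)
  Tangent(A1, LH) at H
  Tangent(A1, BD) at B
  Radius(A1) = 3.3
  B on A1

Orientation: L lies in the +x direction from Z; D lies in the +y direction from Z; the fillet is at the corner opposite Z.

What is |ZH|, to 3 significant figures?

49.6

Z is at the origin; Z and L share the same y with |ZL| = 46.4 and L on the +x side, so L = (46.4, 0.00). ZD is vertical with |ZD| = 20.7 and D on the +y side, so D = (0.00, 20.7). The virtual corner opposite Z is at (46.4, 20.7). Since A1 is tangent to LH there, KH ⟂ LH and A1 meets BD tangentially, so KB is at right angles to BD, with radius 3.3, so the center K sits 3.3 in from both sides at K = (43.1, 17.4). That places the tangent points at H = (46.4, 17.4) on LH and B = (43.1, 20.7) on BD. Then |ZH| = |H − Z| = 49.6.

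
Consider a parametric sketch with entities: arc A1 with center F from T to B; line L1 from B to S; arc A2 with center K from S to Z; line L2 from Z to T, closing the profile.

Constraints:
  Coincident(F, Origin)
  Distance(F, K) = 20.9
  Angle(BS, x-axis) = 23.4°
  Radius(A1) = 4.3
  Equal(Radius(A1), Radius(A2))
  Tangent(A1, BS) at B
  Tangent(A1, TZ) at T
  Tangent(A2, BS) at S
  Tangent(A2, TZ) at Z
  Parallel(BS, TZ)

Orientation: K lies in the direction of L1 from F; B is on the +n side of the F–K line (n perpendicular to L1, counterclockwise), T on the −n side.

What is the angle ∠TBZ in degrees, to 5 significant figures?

67.634°

Tangency of A1 to both parallel lines with radius 4.3 puts B and T at F ± 4.3·n: B = (-1.7077, 3.9463), T = (1.7077, -3.9463). Equal radii place S and Z the same way about K: S = K + 4.3·n = (17.473, 12.247), Z = K − 4.3·n = (20.889, 4.3540). Then cos ∠TBZ = BT·BZ / (|BT||BZ|), giving 67.634°.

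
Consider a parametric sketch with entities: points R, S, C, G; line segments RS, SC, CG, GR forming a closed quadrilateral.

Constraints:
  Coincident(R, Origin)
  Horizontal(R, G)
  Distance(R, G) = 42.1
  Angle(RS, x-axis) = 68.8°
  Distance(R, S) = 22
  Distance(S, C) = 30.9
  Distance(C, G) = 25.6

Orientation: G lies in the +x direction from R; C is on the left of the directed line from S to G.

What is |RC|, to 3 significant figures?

46.1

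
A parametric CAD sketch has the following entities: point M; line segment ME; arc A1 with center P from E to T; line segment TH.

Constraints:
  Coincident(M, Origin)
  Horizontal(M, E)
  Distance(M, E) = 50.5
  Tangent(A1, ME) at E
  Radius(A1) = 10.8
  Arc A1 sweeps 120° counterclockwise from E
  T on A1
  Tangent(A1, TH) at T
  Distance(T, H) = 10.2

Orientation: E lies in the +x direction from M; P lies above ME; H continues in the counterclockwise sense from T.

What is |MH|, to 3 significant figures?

60.2

M is at the origin; ME is horizontal with |ME| = 50.5 and E on the +x side, so E = (50.5, 0.00). A1 meets ME tangentially, so PE is at right angles to ME, so P = E + (0, 10.8) = (50.5, 10.8). On A1, E sits at bearing -90° from P; a 120° counterclockwise sweep puts T at bearing 30°, so T = P + 10.8·(cos 30°, sin 30°) = (59.9, 16.2). The tangent condition forces PT to be normal to TH, so TH runs along (−sin 30°, cos 30°); with |TH| = 10.2, H = (54.8, 25.0). Then |MH| = |H − M| = 60.2.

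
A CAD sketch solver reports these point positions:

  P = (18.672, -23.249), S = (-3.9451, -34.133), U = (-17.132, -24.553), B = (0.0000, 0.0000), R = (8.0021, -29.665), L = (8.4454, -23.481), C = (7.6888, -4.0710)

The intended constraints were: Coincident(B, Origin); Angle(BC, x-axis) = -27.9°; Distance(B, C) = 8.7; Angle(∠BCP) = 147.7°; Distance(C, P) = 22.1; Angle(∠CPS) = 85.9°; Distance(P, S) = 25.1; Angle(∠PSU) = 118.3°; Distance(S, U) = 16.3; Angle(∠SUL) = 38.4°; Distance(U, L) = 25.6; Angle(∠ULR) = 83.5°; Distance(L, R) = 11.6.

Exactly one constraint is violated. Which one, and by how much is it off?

Distance(L, R) = 11.6 — off by 5.40.

B = (0.00, 0.00) ✓; BC at -27.90° ✓; |BC| = 8.700 ✓; ∠BCP = 147.7° ✓; |CP| = 22.10 ✓; ∠CPS = 85.90° ✓; |PS| = 25.10 ✓; ∠PSU = 118.3° ✓; |SU| = 16.30 ✓; ∠SUL = 38.40° ✓; |UL| = 25.60 ✓; ∠ULR = 83.50° ✓; |LR| = 6.200 ✗.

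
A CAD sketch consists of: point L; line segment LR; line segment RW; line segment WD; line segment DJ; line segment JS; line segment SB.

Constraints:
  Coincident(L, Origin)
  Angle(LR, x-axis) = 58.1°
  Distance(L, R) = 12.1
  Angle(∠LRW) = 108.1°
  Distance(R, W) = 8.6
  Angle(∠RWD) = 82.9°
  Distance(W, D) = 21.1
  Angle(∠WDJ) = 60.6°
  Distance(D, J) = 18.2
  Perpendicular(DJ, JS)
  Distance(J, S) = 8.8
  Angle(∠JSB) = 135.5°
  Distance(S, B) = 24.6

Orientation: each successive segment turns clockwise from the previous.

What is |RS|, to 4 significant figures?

4.563

∠WDJ = 60.6° gives DJ at 129.7° from the x-axis; with |DJ| = 18.2, J = (-4.407, 2.513). The perpendicularity gives JS at right angles to DJ, so JS runs at 39.70°; with |JS| = 8.8, S = (2.364, 8.134). Then |RS| = |S − R| = 4.563.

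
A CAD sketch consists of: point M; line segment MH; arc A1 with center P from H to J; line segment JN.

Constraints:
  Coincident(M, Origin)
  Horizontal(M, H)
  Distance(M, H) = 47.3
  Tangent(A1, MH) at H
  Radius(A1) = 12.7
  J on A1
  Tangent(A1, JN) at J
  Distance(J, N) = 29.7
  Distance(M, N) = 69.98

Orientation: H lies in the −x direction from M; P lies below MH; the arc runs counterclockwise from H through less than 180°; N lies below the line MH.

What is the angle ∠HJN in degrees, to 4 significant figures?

129.6°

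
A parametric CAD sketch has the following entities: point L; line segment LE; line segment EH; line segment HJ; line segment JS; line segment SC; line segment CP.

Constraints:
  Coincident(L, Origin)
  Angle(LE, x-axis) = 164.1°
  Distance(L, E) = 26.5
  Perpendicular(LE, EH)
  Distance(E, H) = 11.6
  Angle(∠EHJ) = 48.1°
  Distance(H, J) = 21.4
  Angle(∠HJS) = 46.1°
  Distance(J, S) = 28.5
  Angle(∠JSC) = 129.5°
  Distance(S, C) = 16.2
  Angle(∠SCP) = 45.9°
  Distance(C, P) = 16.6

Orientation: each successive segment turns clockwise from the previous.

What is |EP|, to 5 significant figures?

9.8343

L is at the origin; LE runs at 164.1° with length 26.5, so E = (-25.486, 7.2599). LE ⟂ EH, so EH runs at 74.100°; with |EH| = 11.6, H = (-22.308, 18.416). ∠EHJ = 48.1° gives HJ at -57.800° from the x-axis; with |HJ| = 21.4, J = (-10.905, 0.30758). ∠HJS = 46.1° gives JS at 168.30° from the x-axis; with |JS| = 28.5, S = (-38.813, 6.0870). ∠JSC = 129.5° gives SC at 117.80° from the x-axis; with |SC| = 16.2, C = (-46.368, 20.417). ∠SCP = 45.9° gives CP at -16.300° from the x-axis; with |CP| = 16.6, P = (-30.435, 15.758). Then |EP| = |P − E| = 9.8343.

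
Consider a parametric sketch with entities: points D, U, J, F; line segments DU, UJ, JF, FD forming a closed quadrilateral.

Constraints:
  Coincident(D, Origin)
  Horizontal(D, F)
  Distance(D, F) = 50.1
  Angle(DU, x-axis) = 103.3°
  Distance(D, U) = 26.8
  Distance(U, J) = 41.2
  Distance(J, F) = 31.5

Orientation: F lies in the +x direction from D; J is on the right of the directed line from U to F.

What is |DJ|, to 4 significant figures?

20.27

Checks: |UJ| = 41.20 ✓; |JF| = 31.50 ✓.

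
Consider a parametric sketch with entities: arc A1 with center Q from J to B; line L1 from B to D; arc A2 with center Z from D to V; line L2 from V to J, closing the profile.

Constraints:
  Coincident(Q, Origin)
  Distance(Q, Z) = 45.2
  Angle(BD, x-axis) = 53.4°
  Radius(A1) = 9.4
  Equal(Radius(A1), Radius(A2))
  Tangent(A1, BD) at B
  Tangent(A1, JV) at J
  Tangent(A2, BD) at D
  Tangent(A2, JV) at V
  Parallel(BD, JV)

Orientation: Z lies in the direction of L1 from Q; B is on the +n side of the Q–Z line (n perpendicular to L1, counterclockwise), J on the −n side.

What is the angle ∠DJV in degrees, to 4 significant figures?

22.58°

The slot axis is L1's direction at 53.4°, so u = (cos 53.4°, sin 53.4°) = (0.5962, 0.8028) and n = (−sin 53.4°, cos 53.4°) = (-0.8028, 0.5962). Q is at the origin and Z lies 45.2 along u from Q, so Z = 45.2·u = (26.95, 36.29). Tangency of A1 to both parallel lines with radius 9.4 puts B and J at Q ± 9.4·n: B = (-7.546, 5.605), J = (7.546, -5.605). Equal radii place D and V the same way about Z: D = Z + 9.4·n = (19.40, 41.89), V = Z − 9.4·n = (34.50, 30.68). Then cos ∠DJV = JD·JV / (|JD||JV|), giving 22.58°.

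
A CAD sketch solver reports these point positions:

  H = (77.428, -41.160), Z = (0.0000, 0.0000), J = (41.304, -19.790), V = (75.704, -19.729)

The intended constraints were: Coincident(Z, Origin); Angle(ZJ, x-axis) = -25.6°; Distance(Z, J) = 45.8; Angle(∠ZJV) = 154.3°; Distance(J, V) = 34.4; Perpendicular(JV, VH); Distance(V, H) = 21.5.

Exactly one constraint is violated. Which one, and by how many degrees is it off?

Perpendicular(JV, VH) — off by 4.50°.

Z = (0.00, 0.00) ✓; ZJ at -25.60° ✓; |ZJ| = 45.80 ✓; ∠ZJV = 154.3° ✓; |JV| = 34.40 ✓; ∠(JV, VH) = 85.50° ✗; |VH| = 21.50 ✓.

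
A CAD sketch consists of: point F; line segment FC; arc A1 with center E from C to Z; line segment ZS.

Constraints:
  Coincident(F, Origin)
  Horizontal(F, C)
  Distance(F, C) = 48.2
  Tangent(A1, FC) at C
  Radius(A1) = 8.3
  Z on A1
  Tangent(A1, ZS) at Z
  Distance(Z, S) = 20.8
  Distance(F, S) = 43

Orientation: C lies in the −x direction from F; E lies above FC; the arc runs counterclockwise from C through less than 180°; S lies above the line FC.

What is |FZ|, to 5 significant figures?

40.678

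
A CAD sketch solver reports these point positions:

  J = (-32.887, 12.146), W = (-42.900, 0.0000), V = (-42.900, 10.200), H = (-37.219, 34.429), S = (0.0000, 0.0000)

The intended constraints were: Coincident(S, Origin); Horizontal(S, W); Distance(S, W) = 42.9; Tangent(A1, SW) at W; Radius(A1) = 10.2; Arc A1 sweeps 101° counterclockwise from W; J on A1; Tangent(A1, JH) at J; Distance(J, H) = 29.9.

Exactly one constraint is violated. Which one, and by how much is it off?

Distance(J, H) = 29.9 — off by 7.20.

S = (0.00, 0.00) ✓; S.y = 0.00, W.y = 0.00 ✓; |SW| = 42.90 ✓; ∠(VW, WS) = 90.00° ✓; |VW| = 10.20 ✓; bearing(V→J) − bearing(V→W) = 101.0° ✓; |VJ| = 10.20 ✓; ∠(VJ, JH) = 90.00° ✓; |JH| = 22.70 ✗.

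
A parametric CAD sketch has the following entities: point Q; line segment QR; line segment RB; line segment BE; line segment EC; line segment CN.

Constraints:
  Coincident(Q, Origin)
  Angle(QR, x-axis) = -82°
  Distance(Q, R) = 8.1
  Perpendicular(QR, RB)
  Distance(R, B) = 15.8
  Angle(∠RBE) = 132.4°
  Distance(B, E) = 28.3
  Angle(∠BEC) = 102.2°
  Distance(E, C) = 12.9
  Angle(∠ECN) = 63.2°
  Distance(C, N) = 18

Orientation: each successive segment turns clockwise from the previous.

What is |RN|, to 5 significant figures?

24.526

Q is at the origin; QR runs at -82.0° with length 8.1, so R = (1.1273, -8.0212). QR is perpendicular to RB, so RB runs at -172.00°; with |RB| = 15.8, B = (-14.519, -10.220). ∠RBE = 132.4° gives BE at 140.40° from the x-axis; with |BE| = 28.3, E = (-36.324, 7.8190). ∠BEC = 102.2° gives EC at 62.600° from the x-axis; with |EC| = 12.9, C = (-30.388, 19.272). ∠ECN = 63.2° gives CN at -54.200° from the x-axis; with |CN| = 18.0, N = (-19.859, 4.6727). Then |RN| = |N − R| = 24.526.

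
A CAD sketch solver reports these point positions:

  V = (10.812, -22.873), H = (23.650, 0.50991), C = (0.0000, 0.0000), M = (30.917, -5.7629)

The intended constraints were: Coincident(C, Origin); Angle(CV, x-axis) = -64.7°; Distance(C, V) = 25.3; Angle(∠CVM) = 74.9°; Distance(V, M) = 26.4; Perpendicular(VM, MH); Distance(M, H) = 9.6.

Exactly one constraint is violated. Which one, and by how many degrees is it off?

Perpendicular(VM, MH) — off by 8.80°.

C = (0.00, 0.00) ✓; CV at -64.70° ✓; |CV| = 25.30 ✓; ∠CVM = 74.90° ✓; |VM| = 26.40 ✓; ∠(VM, MH) = 98.80° ✗; |MH| = 9.600 ✓.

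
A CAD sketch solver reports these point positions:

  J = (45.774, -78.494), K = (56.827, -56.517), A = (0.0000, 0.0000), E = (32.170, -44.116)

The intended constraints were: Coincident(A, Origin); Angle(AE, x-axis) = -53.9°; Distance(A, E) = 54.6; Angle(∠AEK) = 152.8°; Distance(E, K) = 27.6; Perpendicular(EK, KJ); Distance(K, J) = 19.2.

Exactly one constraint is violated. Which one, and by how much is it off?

Distance(K, J) = 19.2 — off by 5.40.

A = (0.00, 0.00) ✓; AE at -53.90° ✓; |AE| = 54.60 ✓; ∠AEK = 152.8° ✓; |EK| = 27.60 ✓; ∠(EK, KJ) = 90.00° ✓; |KJ| = 24.60 ✗.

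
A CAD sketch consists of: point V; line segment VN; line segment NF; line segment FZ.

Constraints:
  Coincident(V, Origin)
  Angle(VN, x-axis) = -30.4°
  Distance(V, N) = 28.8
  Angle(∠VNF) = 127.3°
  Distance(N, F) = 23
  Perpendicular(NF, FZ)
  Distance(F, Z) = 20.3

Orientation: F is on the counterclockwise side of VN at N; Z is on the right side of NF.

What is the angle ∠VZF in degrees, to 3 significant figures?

43.1°

∠VNF = 127.3°, so NF runs at -30.4° + (180° − 127.3°) = 22.3° from the x-axis; with |NF| = 23.0, F = N + 23.0·(cos 22.3°, sin 22.3°) = (46.1, -5.85). The perpendicularity gives FZ at right angles to NF; with |FZ| = 20.3 on the right of NF, Z = F + 20.3·(0.379, -0.925) = (53.8, -24.6). Then cos ∠VZF = ZV·ZF / (|ZV||ZF|), giving 43.1°.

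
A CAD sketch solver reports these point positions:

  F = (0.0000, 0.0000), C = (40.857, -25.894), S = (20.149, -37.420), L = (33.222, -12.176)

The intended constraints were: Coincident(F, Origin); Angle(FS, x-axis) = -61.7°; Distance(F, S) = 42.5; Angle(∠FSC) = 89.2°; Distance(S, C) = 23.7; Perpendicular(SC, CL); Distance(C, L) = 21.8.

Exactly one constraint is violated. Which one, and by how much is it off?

Distance(C, L) = 21.8 — off by 6.10.

F = (0.00, 0.00) ✓; FS at -61.70° ✓; |FS| = 42.50 ✓; ∠FSC = 89.20° ✓; |SC| = 23.70 ✓; ∠(SC, CL) = 90.00° ✓; |CL| = 15.70 ✗.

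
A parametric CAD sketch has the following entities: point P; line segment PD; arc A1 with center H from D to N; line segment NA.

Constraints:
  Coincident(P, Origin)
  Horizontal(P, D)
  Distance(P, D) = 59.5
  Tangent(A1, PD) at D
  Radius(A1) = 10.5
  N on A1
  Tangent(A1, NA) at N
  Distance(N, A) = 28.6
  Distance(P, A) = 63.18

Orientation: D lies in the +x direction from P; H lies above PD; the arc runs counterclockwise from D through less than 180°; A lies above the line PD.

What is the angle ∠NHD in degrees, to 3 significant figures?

129°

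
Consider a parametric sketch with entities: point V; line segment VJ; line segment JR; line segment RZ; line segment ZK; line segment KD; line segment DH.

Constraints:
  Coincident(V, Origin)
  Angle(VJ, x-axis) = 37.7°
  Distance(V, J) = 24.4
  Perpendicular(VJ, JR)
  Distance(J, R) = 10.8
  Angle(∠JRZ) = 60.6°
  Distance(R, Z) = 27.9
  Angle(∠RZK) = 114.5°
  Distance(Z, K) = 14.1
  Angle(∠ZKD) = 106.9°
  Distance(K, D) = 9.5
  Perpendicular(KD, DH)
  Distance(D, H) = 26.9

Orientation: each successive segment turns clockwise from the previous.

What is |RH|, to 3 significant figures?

8.90

V is at the origin; VJ runs at 37.7° with length 24.4, so J = (19.3, 14.9). VJ is perpendicular to JR, so JR runs at -52.3°; with |JR| = 10.8, R = (25.9, 6.38). ∠JRZ = 60.6° gives RZ at -172° from the x-axis; with |RZ| = 27.9, Z = (-1.70, 2.35). ∠RZK = 114.5° gives ZK at 123° from the x-axis; with |ZK| = 14.1, K = (-9.34, 14.2). ∠ZKD = 106.9° gives KD at 49.7° from the x-axis; with |KD| = 9.5, D = (-3.19, 21.4). The perpendicularity gives DH at right angles to KD, so DH runs at -40.3°; with |DH| = 26.9, H = (17.3, 4.05). Then |RH| = |H − R| = 8.90.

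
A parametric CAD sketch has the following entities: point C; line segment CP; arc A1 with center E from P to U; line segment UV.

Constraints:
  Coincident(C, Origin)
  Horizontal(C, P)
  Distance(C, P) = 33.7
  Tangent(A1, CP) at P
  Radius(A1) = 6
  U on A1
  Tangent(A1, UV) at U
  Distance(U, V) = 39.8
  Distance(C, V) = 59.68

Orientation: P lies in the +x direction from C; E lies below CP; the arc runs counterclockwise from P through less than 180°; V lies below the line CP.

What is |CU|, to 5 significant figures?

28.893

C is at the origin; CP is horizontal with |CP| = 33.7 and P on the +x side, so P = (33.700, 0.0000). Tangency of A1 to CP means the radius EP is perpendicular to CP, so E = P + (0, -6) = (33.700, -6.0000). Since EU ⟂ UV (tangency), |EV| = √(6.0² + 39.8²) = 40.250 regardless of where U sits on A1. So V lies on both circle(C, 59.68) and circle(E, 40.250); the below-CP intersection is V = (37.999, -46.020). U is the foot of the tangent from V: U = (27.897, -7.5230).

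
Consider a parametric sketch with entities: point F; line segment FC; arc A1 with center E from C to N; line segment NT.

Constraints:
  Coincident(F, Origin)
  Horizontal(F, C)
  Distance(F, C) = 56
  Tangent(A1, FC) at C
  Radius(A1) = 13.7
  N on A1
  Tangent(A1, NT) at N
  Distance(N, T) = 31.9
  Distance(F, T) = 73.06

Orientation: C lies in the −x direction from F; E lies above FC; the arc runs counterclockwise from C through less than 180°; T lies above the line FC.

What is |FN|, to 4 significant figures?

47.07

F is at the origin; F and C share the same y with |FC| = 56.0 and C on the −x side, so C = (-56.00, 0.000). Tangency of A1 to FC means the radius EC is perpendicular to FC, so E = C + (0, 13.7) = (-56.00, 13.70). Since EN ⟂ NT (tangency), |ET| = √(13.7² + 31.9²) = 34.72 regardless of where N sits on A1. So T lies on both circle(F, 73.06) and circle(E, 34.72); the above-FC intersection is T = (-54.73, 48.39). N is the foot of the tangent from T: N = (-43.22, 18.64).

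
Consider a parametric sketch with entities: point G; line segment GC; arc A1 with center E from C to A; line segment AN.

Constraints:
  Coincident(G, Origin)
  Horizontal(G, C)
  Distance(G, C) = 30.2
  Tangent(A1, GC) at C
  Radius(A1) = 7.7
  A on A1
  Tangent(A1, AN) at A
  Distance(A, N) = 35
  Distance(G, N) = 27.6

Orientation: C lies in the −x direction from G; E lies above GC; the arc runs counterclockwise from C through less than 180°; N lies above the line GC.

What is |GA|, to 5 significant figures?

24.762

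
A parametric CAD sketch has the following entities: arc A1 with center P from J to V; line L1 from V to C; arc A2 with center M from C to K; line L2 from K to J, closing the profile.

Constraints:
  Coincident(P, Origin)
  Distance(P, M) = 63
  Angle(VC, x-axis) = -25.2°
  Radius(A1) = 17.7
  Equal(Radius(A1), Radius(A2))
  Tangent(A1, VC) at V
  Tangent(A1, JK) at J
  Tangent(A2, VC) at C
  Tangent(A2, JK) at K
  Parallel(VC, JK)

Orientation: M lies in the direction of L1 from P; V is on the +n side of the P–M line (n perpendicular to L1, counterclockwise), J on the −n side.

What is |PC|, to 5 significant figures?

65.439

Tangency of A1 to both parallel lines with radius 17.7 puts V and J at P ± 17.7·n: V = (7.5363, 16.015), J = (-7.5363, -16.015). Equal radii place C and K the same way about M: C = M + 17.7·n = (64.540, -10.809), K = M − 17.7·n = (49.468, -42.840). Then |PC| = |C − P| = 65.439.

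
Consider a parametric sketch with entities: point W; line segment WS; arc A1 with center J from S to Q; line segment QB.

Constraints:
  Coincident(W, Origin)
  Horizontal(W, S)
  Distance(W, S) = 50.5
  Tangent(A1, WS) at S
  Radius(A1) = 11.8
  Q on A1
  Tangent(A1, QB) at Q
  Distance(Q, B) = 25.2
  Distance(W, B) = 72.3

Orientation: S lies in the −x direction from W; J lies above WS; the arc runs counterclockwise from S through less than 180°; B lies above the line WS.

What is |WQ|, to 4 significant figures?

47.63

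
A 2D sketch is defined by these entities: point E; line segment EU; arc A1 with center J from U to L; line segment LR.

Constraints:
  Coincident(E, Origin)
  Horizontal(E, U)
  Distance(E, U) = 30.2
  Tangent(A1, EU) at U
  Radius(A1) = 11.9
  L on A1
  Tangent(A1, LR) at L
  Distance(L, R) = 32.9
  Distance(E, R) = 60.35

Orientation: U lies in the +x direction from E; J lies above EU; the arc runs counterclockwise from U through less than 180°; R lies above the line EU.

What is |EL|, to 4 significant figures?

43.98

E is at the origin; E and U share the same y with |EU| = 30.2 and U on the +x side, so U = (30.20, 0.000). The tangent condition forces JU to be normal to EU, so J = U + (0, 11.9) = (30.20, 11.90). Since JL ⟂ LR (tangency), |JR| = √(11.9² + 32.9²) = 34.99 regardless of where L sits on A1. So R lies on both circle(E, 60.35) and circle(J, 34.99); the above-EU intersection is R = (39.50, 45.63). L is the foot of the tangent from R: L = (42.06, 12.83).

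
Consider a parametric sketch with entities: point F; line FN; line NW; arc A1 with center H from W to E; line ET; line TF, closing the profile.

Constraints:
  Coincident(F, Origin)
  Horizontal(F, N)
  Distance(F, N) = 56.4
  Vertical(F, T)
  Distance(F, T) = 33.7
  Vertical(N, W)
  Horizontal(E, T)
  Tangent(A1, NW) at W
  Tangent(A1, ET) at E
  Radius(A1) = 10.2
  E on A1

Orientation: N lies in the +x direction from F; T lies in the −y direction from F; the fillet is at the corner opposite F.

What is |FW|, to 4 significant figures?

61.10

F is at the origin; F and N share the same y with |FN| = 56.4 and N on the +x side, so N = (56.40, 0.000). FT is vertical with |FT| = 33.7 and T on the −y side, so T = (0.000, -33.70). The virtual corner opposite F is at (56.40, -33.70). The tangent condition forces HW to be normal to NW and tangency of A1 to ET means the radius HE is perpendicular to ET, with radius 10.2, so the center H sits 10.2 in from both sides at H = (46.20, -23.50). That places the tangent points at W = (56.40, -23.50) on NW and E = (46.20, -33.70) on ET. Then |FW| = |W − F| = 61.10.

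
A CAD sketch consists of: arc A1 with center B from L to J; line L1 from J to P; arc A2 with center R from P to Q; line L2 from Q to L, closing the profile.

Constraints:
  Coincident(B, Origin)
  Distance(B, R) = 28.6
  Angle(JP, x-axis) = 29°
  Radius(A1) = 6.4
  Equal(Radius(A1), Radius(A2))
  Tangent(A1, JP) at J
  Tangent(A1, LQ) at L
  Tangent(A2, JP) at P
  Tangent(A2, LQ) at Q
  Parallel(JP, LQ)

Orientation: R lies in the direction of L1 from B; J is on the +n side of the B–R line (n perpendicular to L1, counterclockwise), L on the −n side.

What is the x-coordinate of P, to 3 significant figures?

21.9

The slot axis is L1's direction at 29.0°, so u = (cos 29.0°, sin 29.0°) = (0.875, 0.485) and n = (−sin 29.0°, cos 29.0°) = (-0.485, 0.875). B is at the origin and R lies 28.6 along u from B, so R = 28.6·u = (25.0, 13.9). Tangency of A1 to both parallel lines with radius 6.4 puts J and L at B ± 6.4·n: J = (-3.10, 5.60), L = (3.10, -5.60). Equal radii place P and Q the same way about R: P = R + 6.4·n = (21.9, 19.5), Q = R − 6.4·n = (28.1, 8.27). So P.x = 21.9.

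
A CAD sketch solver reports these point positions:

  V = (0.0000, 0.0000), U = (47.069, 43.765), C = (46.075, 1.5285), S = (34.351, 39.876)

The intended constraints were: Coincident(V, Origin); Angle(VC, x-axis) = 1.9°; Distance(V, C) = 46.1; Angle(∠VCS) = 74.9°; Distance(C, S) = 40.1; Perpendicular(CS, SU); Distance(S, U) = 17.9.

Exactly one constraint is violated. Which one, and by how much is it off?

Distance(S, U) = 17.9 — off by 4.60.

V = (0.00, 0.00) ✓; VC at 1.900° ✓; |VC| = 46.10 ✓; ∠VCS = 74.90° ✓; |CS| = 40.10 ✓; ∠(CS, SU) = 90.00° ✓; |SU| = 13.30 ✗.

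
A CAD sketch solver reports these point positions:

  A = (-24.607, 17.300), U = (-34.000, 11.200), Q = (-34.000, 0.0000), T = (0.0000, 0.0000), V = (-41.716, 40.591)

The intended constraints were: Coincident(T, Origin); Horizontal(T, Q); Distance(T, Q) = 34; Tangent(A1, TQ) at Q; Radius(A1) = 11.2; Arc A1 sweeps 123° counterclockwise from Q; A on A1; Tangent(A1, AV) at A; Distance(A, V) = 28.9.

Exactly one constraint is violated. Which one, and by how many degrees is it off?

Tangent(A1, AV) at A — off by 3.30°.

T = (0.00, 0.00) ✓; T.y = 0.00, Q.y = 0.00 ✓; |TQ| = 34.00 ✓; ∠(UQ, QT) = 90.00° ✓; |UQ| = 11.20 ✓; bearing(U→A) − bearing(U→Q) = 123.0° ✓; |UA| = 11.20 ✓; ∠(UA, AV) = 86.70° ✗; |AV| = 28.90 ✓.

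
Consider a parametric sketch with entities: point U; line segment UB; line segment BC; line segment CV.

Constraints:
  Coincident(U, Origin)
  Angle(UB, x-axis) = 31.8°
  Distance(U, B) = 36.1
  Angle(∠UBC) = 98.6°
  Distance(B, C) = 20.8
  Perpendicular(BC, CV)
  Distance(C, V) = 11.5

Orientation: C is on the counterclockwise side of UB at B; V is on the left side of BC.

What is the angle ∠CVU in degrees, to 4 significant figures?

132.7°

U is at the origin; UB runs at 31.8° with length 36.1, so B = 36.1·(cos 31.8°, sin 31.8°) = (30.68, 19.02). ∠UBC = 98.6°, so BC runs at 31.8° + (180° − 98.6°) = 113.2° from the x-axis; with |BC| = 20.8, C = B + 20.8·(cos 113.2°, sin 113.2°) = (22.49, 38.14). The perpendicularity gives CV at right angles to BC; with |CV| = 11.5 on the left of BC, V = C + 11.5·(-0.9191, -0.3939) = (11.92, 33.61). Then cos ∠CVU = VC·VU / (|VC||VU|), giving 132.7°.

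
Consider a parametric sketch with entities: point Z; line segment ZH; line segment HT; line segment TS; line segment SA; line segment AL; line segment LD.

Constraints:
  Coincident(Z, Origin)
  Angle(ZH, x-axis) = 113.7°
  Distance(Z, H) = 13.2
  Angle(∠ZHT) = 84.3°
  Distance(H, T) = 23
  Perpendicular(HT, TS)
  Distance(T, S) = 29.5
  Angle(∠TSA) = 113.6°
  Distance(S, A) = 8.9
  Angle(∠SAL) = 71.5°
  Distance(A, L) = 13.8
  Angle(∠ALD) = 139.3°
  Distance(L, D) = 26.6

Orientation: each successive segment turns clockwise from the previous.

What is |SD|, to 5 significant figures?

32.391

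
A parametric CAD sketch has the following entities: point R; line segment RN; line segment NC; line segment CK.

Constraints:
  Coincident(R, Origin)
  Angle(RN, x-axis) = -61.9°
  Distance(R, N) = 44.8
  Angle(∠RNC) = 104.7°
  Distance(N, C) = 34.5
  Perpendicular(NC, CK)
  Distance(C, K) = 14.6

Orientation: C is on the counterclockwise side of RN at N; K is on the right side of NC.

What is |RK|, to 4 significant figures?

73.89

R is at the origin; RN runs at -61.9° with length 44.8, so N = 44.8·(cos -61.9°, sin -61.9°) = (21.10, -39.52). ∠RNC = 104.7°, so NC runs at -61.9° + (180° − 104.7°) = 13.40° from the x-axis; with |NC| = 34.5, C = N + 34.5·(cos 13.40°, sin 13.40°) = (54.66, -31.52). NC is perpendicular to CK; with |CK| = 14.6 on the right of NC, K = C + 14.6·(0.2317, -0.9728) = (58.05, -45.73). Then |RK| = |K − R| = 73.89.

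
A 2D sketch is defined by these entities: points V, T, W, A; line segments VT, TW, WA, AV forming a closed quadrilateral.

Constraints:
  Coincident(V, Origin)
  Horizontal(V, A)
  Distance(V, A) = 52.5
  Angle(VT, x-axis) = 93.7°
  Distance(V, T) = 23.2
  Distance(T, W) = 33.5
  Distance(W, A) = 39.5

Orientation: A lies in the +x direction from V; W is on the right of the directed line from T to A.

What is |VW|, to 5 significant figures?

15.173

Checks: |TW| = 33.50 ✓; |WA| = 39.50 ✓.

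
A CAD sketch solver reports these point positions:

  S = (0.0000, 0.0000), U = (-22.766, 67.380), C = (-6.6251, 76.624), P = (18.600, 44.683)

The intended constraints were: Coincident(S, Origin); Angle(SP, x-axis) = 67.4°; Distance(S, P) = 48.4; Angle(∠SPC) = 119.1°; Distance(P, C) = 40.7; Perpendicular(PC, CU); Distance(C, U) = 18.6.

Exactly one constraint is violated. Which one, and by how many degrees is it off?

Perpendicular(PC, CU) — off by 8.50°.

S = (0.00, 0.00) ✓; SP at 67.40° ✓; |SP| = 48.40 ✓; ∠SPC = 119.1° ✓; |PC| = 40.70 ✓; ∠(PC, CU) = 81.50° ✗; |CU| = 18.60 ✓.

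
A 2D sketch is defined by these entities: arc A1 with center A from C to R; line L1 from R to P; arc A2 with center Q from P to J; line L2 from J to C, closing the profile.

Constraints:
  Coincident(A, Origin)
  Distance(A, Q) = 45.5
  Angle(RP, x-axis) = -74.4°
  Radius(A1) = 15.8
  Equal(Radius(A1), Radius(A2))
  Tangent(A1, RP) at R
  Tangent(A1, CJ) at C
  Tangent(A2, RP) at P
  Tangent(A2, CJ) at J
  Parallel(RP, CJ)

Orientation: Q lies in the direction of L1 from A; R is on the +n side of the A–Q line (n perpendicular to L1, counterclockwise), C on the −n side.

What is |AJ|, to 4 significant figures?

48.17

The slot axis is L1's direction at -74.4°, so u = (cos -74.4°, sin -74.4°) = (0.2689, -0.9632) and n = (−sin -74.4°, cos -74.4°) = (0.9632, 0.2689). A is at the origin and Q lies 45.5 along u from A, so Q = 45.5·u = (12.24, -43.82). Tangency of A1 to both parallel lines with radius 15.8 puts R and C at A ± 15.8·n: R = (15.22, 4.249), C = (-15.22, -4.249). Equal radii place P and J the same way about Q: P = Q + 15.8·n = (27.45, -39.57), J = Q − 15.8·n = (-2.982, -48.07). Then |AJ| = |J − A| = 48.17.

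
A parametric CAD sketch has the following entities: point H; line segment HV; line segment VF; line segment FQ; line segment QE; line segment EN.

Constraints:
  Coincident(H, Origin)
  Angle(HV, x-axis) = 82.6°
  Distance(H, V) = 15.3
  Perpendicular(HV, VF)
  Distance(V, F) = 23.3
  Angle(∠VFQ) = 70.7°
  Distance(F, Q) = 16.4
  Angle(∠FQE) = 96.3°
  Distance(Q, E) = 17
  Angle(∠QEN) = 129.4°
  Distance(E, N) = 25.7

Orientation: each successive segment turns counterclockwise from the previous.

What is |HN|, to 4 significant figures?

28.52

H is at the origin; HV runs at 82.6° with length 15.3, so V = (1.971, 15.17). HV ⟂ VF, so VF runs at 172.6°; with |VF| = 23.3, F = (-21.14, 18.17). ∠VFQ = 70.7° gives FQ at -78.10° from the x-axis; with |FQ| = 16.4, Q = (-17.75, 2.126). ∠FQE = 96.3° gives QE at 5.600° from the x-axis; with |QE| = 17.0, E = (-0.8348, 3.785). ∠QEN = 129.4° gives EN at 56.20° from the x-axis; with |EN| = 25.7, N = (13.46, 25.14). Then |HN| = |N − H| = 28.52.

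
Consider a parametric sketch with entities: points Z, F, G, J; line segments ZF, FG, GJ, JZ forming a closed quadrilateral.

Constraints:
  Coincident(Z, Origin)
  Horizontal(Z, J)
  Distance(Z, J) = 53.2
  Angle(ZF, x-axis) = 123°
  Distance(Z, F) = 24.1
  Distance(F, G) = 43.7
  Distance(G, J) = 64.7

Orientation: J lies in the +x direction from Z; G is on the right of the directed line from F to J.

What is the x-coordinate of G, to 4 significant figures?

-7.240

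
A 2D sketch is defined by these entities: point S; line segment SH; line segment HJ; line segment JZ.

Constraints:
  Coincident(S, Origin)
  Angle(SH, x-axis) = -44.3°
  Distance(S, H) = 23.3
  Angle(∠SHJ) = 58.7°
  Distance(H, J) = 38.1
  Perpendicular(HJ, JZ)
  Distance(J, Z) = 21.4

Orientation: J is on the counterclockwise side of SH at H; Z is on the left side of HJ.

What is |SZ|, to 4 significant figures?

26.04

∠SHJ = 58.7°, so HJ runs at -44.3° + (180° − 58.7°) = 77.00° from the x-axis; with |HJ| = 38.1, J = H + 38.1·(cos 77.00°, sin 77.00°) = (25.25, 20.85). HJ is perpendicular to JZ; with |JZ| = 21.4 on the left of HJ, Z = J + 21.4·(-0.9744, 0.2250) = (4.395, 25.66). Then |SZ| = |Z − S| = 26.04.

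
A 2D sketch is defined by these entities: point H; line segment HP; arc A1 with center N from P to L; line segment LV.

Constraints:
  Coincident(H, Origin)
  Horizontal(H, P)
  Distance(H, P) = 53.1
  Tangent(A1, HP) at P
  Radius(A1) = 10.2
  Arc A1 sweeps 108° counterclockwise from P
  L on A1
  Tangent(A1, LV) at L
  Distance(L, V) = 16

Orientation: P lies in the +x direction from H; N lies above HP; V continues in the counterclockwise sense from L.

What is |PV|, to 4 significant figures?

28.96

On A1, P sits at bearing -90° from N; a 108° counterclockwise sweep puts L at bearing 18°, so L = N + 10.2·(cos 18°, sin 18°) = (62.80, 13.35). Since A1 is tangent to LV there, NL ⟂ LV, so LV runs along (−sin 18°, cos 18°); with |LV| = 16.0, V = (57.86, 28.57). Then |PV| = |V − P| = 28.96.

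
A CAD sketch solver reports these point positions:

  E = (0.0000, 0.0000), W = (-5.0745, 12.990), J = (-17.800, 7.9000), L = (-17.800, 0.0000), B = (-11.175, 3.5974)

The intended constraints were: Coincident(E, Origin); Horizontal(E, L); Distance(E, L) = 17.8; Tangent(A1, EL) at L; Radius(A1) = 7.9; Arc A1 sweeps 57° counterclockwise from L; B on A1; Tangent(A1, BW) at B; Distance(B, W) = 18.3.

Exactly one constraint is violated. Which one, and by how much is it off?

Distance(B, W) = 18.3 — off by 7.10.

E = (0.00, 0.00) ✓; E.y = 0.00, L.y = 0.00 ✓; |EL| = 17.80 ✓; ∠(JL, LE) = 90.00° ✓; |JL| = 7.900 ✓; bearing(J→B) − bearing(J→L) = 57.00° ✓; |JB| = 7.900 ✓; ∠(JB, BW) = 90.00° ✓; |BW| = 11.20 ✗.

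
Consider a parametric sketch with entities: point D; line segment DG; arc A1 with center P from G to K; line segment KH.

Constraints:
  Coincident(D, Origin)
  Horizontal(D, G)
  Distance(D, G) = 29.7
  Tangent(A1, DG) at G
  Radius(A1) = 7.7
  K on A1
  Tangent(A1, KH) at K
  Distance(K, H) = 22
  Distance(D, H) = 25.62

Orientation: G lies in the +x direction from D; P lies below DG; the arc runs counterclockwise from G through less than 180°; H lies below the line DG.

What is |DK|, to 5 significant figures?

23.381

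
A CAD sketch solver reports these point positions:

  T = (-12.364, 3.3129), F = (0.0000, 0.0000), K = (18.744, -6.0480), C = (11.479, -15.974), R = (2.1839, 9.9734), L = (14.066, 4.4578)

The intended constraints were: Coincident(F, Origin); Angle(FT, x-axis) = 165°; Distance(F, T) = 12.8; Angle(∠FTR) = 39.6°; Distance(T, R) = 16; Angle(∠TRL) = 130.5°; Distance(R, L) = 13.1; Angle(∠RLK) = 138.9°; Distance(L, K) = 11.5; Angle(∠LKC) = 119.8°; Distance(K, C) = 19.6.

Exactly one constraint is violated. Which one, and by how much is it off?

Distance(K, C) = 19.6 — off by 7.30.

F = (0.00, 0.00) ✓; FT at 165.0° ✓; |FT| = 12.80 ✓; ∠FTR = 39.60° ✓; |TR| = 16.00 ✓; ∠TRL = 130.5° ✓; |RL| = 13.10 ✓; ∠RLK = 138.9° ✓; |LK| = 11.50 ✓; ∠LKC = 119.8° ✓; |KC| = 12.30 ✗.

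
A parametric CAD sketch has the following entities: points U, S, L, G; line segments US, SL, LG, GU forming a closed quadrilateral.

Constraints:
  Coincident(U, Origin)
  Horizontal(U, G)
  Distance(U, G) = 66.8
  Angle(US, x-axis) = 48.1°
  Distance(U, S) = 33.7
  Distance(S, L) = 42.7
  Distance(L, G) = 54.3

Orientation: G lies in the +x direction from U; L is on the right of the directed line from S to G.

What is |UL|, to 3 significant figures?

22.8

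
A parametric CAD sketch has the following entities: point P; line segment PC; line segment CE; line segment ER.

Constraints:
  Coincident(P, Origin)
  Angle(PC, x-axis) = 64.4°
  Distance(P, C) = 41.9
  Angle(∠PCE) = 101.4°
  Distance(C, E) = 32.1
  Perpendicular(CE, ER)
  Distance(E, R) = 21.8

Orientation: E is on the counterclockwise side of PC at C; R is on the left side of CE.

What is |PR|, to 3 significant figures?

44.7

P is at the origin; PC runs at 64.4° with length 41.9, so C = 41.9·(cos 64.4°, sin 64.4°) = (18.1, 37.8). ∠PCE = 101.4°, so CE runs at 64.4° + (180° − 101.4°) = 143° from the x-axis; with |CE| = 32.1, E = C + 32.1·(cos 143°, sin 143°) = (-7.53, 57.1). The perpendicularity gives ER at right angles to CE; with |ER| = 21.8 on the left of CE, R = E + 21.8·(-0.602, -0.799) = (-20.7, 39.7). Then |PR| = |R − P| = 44.7.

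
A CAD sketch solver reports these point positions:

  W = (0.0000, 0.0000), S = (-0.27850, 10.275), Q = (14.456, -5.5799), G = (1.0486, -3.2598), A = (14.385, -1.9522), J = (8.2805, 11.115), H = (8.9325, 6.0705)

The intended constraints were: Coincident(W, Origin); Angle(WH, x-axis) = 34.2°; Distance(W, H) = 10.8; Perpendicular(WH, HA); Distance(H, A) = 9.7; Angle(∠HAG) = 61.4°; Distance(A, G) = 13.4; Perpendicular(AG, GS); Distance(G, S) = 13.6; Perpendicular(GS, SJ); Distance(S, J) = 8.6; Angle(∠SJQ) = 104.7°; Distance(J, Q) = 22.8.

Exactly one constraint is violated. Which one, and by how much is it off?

Distance(J, Q) = 22.8 — off by 5.00.

W = (0.00, 0.00) ✓; WH at 34.20° ✓; |WH| = 10.80 ✓; ∠(WH, HA) = 90.00° ✓; |HA| = 9.700 ✓; ∠HAG = 61.40° ✓; |AG| = 13.40 ✓; ∠(AG, GS) = 90.00° ✓; |GS| = 13.60 ✓; ∠(GS, SJ) = 89.99° ✓; |SJ| = 8.600 ✓; ∠SJQ = 104.7° ✓; |JQ| = 17.80 ✗.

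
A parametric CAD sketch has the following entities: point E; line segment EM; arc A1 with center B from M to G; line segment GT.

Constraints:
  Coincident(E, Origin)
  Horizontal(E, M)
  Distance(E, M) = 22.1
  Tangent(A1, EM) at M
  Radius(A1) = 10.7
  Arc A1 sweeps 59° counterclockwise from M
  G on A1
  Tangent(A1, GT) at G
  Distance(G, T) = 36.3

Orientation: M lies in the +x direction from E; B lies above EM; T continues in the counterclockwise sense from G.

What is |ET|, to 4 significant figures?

61.76

E is at the origin; EM is horizontal with |EM| = 22.1 and M on the +x side, so M = (22.10, 0.000). A1 meets EM tangentially, so BM is at right angles to EM, so B = M + (0, 10.7) = (22.10, 10.70). On A1, M sits at bearing -90° from B; a 59° counterclockwise sweep puts G at bearing -31°, so G = B + 10.7·(cos -31°, sin -31°) = (31.27, 5.189). Since A1 is tangent to GT there, BG ⟂ GT, so GT runs along (−sin -31°, cos -31°); with |GT| = 36.3, T = (49.97, 36.30). Then |ET| = |T − E| = 61.76.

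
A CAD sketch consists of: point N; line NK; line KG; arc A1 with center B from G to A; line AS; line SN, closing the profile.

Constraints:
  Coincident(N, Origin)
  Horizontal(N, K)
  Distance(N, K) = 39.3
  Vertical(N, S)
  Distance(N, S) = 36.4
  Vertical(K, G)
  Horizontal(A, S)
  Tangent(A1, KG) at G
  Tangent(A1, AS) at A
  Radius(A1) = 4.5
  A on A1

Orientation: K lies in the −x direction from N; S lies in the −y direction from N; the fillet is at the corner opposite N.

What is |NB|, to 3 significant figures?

47.2

N is at the origin; N and K share the same y with |NK| = 39.3 and K on the −x side, so K = (-39.3, 0.00). NS is vertical with |NS| = 36.4 and S on the −y side, so S = (0.00, -36.4). The virtual corner opposite N is at (-39.3, -36.4). Tangency of A1 to KG means the radius BG is perpendicular to KG and tangency of A1 to AS means the radius BA is perpendicular to AS, with radius 4.5, so the center B sits 4.5 in from both sides at B = (-34.8, -31.9). Then |NB| = |B − N| = 47.2.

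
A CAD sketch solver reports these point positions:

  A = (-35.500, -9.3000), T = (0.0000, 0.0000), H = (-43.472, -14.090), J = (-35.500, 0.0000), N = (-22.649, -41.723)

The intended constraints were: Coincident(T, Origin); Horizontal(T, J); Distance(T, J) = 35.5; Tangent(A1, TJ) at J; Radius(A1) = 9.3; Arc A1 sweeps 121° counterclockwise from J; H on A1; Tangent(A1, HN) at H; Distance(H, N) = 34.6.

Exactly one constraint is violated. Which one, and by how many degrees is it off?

Tangent(A1, HN) at H — off by 6.00°.

T = (0.00, 0.00) ✓; T.y = 0.00, J.y = 0.00 ✓; |TJ| = 35.50 ✓; ∠(AJ, JT) = 90.00° ✓; |AJ| = 9.300 ✓; bearing(A→H) − bearing(A→J) = 121.0° ✓; |AH| = 9.300 ✓; ∠(AH, HN) = 84.00° ✗; |HN| = 34.60 ✓.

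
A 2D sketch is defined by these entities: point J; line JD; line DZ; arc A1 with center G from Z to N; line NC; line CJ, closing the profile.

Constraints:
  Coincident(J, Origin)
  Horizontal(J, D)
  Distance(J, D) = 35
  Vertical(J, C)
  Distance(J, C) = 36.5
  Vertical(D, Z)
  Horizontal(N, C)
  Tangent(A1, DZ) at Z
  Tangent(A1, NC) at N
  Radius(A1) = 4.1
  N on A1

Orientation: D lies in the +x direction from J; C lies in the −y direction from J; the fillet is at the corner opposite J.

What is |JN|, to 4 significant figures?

47.82

The virtual corner opposite J is at (35.00, -36.50). The tangent condition forces GZ to be normal to DZ and A1 meets NC tangentially, so GN is at right angles to NC, with radius 4.1, so the center G sits 4.1 in from both sides at G = (30.90, -32.40). That places the tangent points at Z = (35.00, -32.40) on DZ and N = (30.90, -36.50) on NC. Then |JN| = |N − J| = 47.82.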